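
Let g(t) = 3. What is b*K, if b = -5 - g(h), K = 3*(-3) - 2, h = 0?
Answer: 88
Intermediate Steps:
K = -11 (K = -9 - 2 = -11)
b = -8 (b = -5 - 1*3 = -5 - 3 = -8)
b*K = -8*(-11) = 88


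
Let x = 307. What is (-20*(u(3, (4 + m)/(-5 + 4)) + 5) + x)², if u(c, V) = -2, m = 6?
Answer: 61009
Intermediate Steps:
(-20*(u(3, (4 + m)/(-5 + 4)) + 5) + x)² = (-20*(-2 + 5) + 307)² = (-20*3 + 307)² = (-60 + 307)² = 247² = 61009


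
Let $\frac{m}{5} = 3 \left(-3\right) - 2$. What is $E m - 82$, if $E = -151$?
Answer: $8223$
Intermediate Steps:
$m = -55$ ($m = 5 \left(3 \left(-3\right) - 2\right) = 5 \left(-9 - 2\right) = 5 \left(-11\right) = -55$)
$E m - 82 = \left(-151\right) \left(-55\right) - 82 = 8305 - 82 = 8223$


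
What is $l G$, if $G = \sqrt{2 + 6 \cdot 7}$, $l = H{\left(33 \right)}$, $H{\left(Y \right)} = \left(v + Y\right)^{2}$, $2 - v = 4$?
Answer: $1922 \sqrt{11} \approx 6374.6$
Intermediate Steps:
$v = -2$ ($v = 2 - 4 = -2$)
$H{\left(Y \right)} = \left(-2 + Y\right)^{2}$
$l = 961$ ($l = \left(-2 + 33\right)^{2} = 31^{2} = 961$)
$G = 2 \sqrt{11}$ ($G = \sqrt{2 + 42} = \sqrt{44} = 2 \sqrt{11} \approx 6.6332$)
$l G = 961 \cdot 2 \sqrt{11} = 1922 \sqrt{11}$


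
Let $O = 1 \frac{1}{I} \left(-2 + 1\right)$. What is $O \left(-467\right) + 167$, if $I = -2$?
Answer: $- \frac{133}{2} \approx -66.5$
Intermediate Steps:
$O = \frac{1}{2}$ ($O = 1 \frac{1}{-2} \left(-2 + 1\right) = 1 \left(- \frac{1}{2}\right) \left(-1\right) = \left(- \frac{1}{2}\right) \left(-1\right) = \frac{1}{2} \approx 0.5$)
$O \left(-467\right) + 167 = \frac{1}{2} \left(-467\right) + 167 = - \frac{467}{2} + 167 = - \frac{133}{2}$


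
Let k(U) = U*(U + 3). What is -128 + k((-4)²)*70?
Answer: 21152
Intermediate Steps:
k(U) = U*(3 + U)
-128 + k((-4)²)*70 = -128 + ((-4)²*(3 + (-4)²))*70 = -128 + (16*(3 + 16))*70 = -128 + (16*19)*70 = -128 + 304*70 = -128 + 21280 = 21152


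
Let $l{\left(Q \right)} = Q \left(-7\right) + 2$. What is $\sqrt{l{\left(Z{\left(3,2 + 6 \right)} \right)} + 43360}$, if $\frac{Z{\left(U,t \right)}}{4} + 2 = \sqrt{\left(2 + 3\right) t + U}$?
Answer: $\sqrt{43418 - 28 \sqrt{43}} \approx 207.93$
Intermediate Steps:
$Z{\left(U,t \right)} = -8 + 4 \sqrt{U + 5 t}$ ($Z{\left(U,t \right)} = -8 + 4 \sqrt{\left(2 + 3\right) t + U} = -8 + 4 \sqrt{5 t + U} = -8 + 4 \sqrt{U + 5 t}$)
$l{\left(Q \right)} = 2 - 7 Q$ ($l{\left(Q \right)} = - 7 Q + 2 = 2 - 7 Q$)
$\sqrt{l{\left(Z{\left(3,2 + 6 \right)} \right)} + 43360} = \sqrt{\left(2 - 7 \left(-8 + 4 \sqrt{3 + 5 \left(2 + 6\right)}\right)\right) + 43360} = \sqrt{\left(2 - 7 \left(-8 + 4 \sqrt{3 + 5 \cdot 8}\right)\right) + 43360} = \sqrt{\left(2 - 7 \left(-8 + 4 \sqrt{3 + 40}\right)\right) + 43360} = \sqrt{\left(2 - 7 \left(-8 + 4 \sqrt{43}\right)\right) + 43360} = \sqrt{\left(2 + \left(56 - 28 \sqrt{43}\right)\right) + 43360} = \sqrt{\left(58 - 28 \sqrt{43}\right) + 43360} = \sqrt{43418 - 28 \sqrt{43}}$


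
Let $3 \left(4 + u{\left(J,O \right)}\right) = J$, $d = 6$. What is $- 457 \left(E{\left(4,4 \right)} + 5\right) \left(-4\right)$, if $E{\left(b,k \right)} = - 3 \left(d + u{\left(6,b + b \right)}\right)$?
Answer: $-12796$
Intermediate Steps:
$u{\left(J,O \right)} = -4 + \frac{J}{3}$
$E{\left(b,k \right)} = -12$ ($E{\left(b,k \right)} = - 3 \left(6 + \left(-4 + \frac{1}{3} \cdot 6\right)\right) = - 3 \left(6 + \left(-4 + 2\right)\right) = - 3 \left(6 - 2\right) = \left(-3\right) 4 = -12$)
$- 457 \left(E{\left(4,4 \right)} + 5\right) \left(-4\right) = - 457 \left(-12 + 5\right) \left(-4\right) = - 457 \left(\left(-7\right) \left(-4\right)\right) = \left(-457\right) 28 = -12796$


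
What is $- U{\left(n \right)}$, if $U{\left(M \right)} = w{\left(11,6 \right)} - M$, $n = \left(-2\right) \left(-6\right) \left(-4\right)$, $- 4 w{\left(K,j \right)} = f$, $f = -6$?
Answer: $- \frac{99}{2} \approx -49.5$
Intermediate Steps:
$w{\left(K,j \right)} = \frac{3}{2}$ ($w{\left(K,j \right)} = \left(- \frac{1}{4}\right) \left(-6\right) = \frac{3}{2}$)
$n = -48$ ($n = 12 \left(-4\right) = -48$)
$U{\left(M \right)} = \frac{3}{2} - M$
$- U{\left(n \right)} = - (\frac{3}{2} - -48) = - (\frac{3}{2} + 48) = \left(-1\right) \frac{99}{2} = - \frac{99}{2}$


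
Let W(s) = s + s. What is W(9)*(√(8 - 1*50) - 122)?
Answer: -2196 + 18*I*√42 ≈ -2196.0 + 116.65*I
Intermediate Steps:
W(s) = 2*s
W(9)*(√(8 - 1*50) - 122) = (2*9)*(√(8 - 1*50) - 122) = 18*(√(8 - 50) - 122) = 18*(√(-42) - 122) = 18*(I*√42 - 122) = 18*(-122 + I*√42) = -2196 + 18*I*√42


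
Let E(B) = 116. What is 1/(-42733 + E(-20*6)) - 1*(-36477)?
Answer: 1554540308/42617 ≈ 36477.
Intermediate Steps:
1/(-42733 + E(-20*6)) - 1*(-36477) = 1/(-42733 + 116) - 1*(-36477) = 1/(-42617) + 36477 = -1/42617 + 36477 = 1554540308/42617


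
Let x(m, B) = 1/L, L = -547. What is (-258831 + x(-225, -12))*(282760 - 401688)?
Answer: 16837892601824/547 ≈ 3.0782e+10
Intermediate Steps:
x(m, B) = -1/547 (x(m, B) = 1/(-547) = -1/547)
(-258831 + x(-225, -12))*(282760 - 401688) = (-258831 - 1/547)*(282760 - 401688) = -141580558/547*(-118928) = 16837892601824/547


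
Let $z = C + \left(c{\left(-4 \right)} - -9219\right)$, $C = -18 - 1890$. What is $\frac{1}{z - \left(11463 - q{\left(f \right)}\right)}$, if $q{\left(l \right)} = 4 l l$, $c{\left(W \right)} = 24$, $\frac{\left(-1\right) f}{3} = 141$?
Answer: $\frac{1}{711588} \approx 1.4053 \cdot 10^{-6}$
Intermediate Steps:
$f = -423$ ($f = \left(-3\right) 141 = -423$)
$q{\left(l \right)} = 4 l^{2}$
$C = -1908$ ($C = -18 - 1890 = -1908$)
$z = 7335$ ($z = -1908 + \left(24 - -9219\right) = -1908 + \left(24 + 9219\right) = -1908 + 9243 = 7335$)
$\frac{1}{z - \left(11463 - q{\left(f \right)}\right)} = \frac{1}{7335 - \left(11463 - 4 \left(-423\right)^{2}\right)} = \frac{1}{7335 - \left(11463 - 4 \cdot 178929\right)} = \frac{1}{7335 - \left(11463 - 715716\right)} = \frac{1}{7335 - -704253} = \frac{1}{7335 + 704253} = \frac{1}{711588}$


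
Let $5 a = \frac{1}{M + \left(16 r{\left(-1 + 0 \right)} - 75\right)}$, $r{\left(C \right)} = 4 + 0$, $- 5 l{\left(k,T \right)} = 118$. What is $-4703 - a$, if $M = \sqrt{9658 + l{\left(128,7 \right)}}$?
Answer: $- \frac{223707612}{47567} - \frac{2 \sqrt{60215}}{237835} \approx -4703.0$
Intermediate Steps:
$l{\left(k,T \right)} = - \frac{118}{5}$ ($l{\left(k,T \right)} = \left(- \frac{1}{5}\right) 118 = - \frac{118}{5}$)
$r{\left(C \right)} = 4$
$M = \frac{2 \sqrt{60215}}{5}$ ($M = \sqrt{9658 - \frac{118}{5}} = \sqrt{\frac{48172}{5}} = \frac{2 \sqrt{60215}}{5} \approx 98.155$)
$a = \frac{1}{5 \left(-11 + \frac{2 \sqrt{60215}}{5}\right)}$ ($a = \frac{1}{5 \left(\frac{2 \sqrt{60215}}{5} + \left(16 \cdot 4 - 75\right)\right)} = \frac{1}{5 \left(\frac{2 \sqrt{60215}}{5} + \left(64 - 75\right)\right)} = \frac{1}{5 \left(\frac{2 \sqrt{60215}}{5} - 11\right)} = \frac{1}{5 \left(-11 + \frac{2 \sqrt{60215}}{5}\right)} \approx 0.0022948$)
$-4703 - a = -4703 - \left(\frac{11}{47567} + \frac{2 \sqrt{60215}}{237835}\right) = - \frac{223707612}{47567} - \frac{2 \sqrt{60215}}{237835}$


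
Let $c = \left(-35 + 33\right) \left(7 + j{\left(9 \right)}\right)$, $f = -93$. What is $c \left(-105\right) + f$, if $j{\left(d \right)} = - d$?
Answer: $-513$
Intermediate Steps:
$c = 4$ ($c = \left(-35 + 33\right) \left(7 - 9\right) = - 2 \left(7 - 9\right) = \left(-2\right) \left(-2\right) = 4$)
$c \left(-105\right) + f = 4 \left(-105\right) - 93 = -420 - 93 = -513$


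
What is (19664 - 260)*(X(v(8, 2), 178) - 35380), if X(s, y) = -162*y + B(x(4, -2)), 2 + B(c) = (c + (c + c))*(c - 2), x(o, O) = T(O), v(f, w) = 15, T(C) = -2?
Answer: -1245620376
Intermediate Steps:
x(o, O) = -2
B(c) = -2 + 3*c*(-2 + c) (B(c) = -2 + (c + (c + c))*(c - 2) = -2 + (c + 2*c)*(-2 + c) = -2 + (3*c)*(-2 + c) = -2 + 3*c*(-2 + c))
X(s, y) = 22 - 162*y (X(s, y) = -162*y + (-2 - 6*(-2) + 3*(-2)²) = -162*y + (-2 + 12 + 3*4) = -162*y + (-2 + 12 + 12) = -162*y + 22 = 22 - 162*y)
(19664 - 260)*(X(v(8, 2), 178) - 35380) = (19664 - 260)*((22 - 162*178) - 35380) = 19404*((22 - 28836) - 35380) = 19404*(-28814 - 35380) = 19404*(-64194) = -1245620376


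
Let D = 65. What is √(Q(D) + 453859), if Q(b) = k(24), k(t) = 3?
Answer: √453862 ≈ 673.69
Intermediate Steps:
Q(b) = 3
√(Q(D) + 453859) = √(3 + 453859) = √453862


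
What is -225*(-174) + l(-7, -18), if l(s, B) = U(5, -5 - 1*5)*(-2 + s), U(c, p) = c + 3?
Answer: 39078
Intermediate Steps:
U(c, p) = 3 + c
l(s, B) = -16 + 8*s (l(s, B) = (3 + 5)*(-2 + s) = 8*(-2 + s) = -16 + 8*s)
-225*(-174) + l(-7, -18) = -225*(-174) + (-16 + 8*(-7)) = 39150 + (-16 - 56) = 39150 - 72 = 39078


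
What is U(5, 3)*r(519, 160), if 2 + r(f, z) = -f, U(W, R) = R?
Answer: -1563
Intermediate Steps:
r(f, z) = -2 - f
U(5, 3)*r(519, 160) = 3*(-2 - 1*519) = 3*(-2 - 519) = 3*(-521) = -1563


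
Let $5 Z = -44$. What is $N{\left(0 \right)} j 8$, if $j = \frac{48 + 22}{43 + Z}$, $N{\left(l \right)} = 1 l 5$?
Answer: $0$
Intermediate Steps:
$Z = - \frac{44}{5}$ ($Z = \frac{1}{5} \left(-44\right) = - \frac{44}{5} \approx -8.8$)
$N{\left(l \right)} = 5 l$ ($N{\left(l \right)} = l 5 = 5 l$)
$j = \frac{350}{171}$ ($j = \frac{48 + 22}{43 - \frac{44}{5}} = \frac{70}{\frac{171}{5}} = 70 \cdot \frac{5}{171} = \frac{350}{171} \approx 2.0468$)
$N{\left(0 \right)} j 8 = 5 \cdot 0 \cdot \frac{350}{171} \cdot 8 = 0 \cdot \frac{350}{171} \cdot 8 = 0 \cdot 8 = 0$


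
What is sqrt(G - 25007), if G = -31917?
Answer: 2*I*sqrt(14231) ≈ 238.59*I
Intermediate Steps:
sqrt(G - 25007) = sqrt(-31917 - 25007) = sqrt(-56924) = 2*I*sqrt(14231)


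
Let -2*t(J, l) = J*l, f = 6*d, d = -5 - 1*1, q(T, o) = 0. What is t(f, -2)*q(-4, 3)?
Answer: 0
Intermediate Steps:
d = -6 (d = -5 - 1 = -6)
f = -36 (f = 6*(-6) = -36)
t(J, l) = -J*l/2
t(f, -2)*q(-4, 3) = -½*(-36)*(-2)*0 = -36*0 = 0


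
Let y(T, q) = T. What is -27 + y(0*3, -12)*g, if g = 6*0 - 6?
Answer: -27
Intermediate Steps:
g = -6 (g = 0 - 6 = -6)
-27 + y(0*3, -12)*g = -27 + (0*3)*(-6) = -27 + 0*(-6) = -27 + 0 = -27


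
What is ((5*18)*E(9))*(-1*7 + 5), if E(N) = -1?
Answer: 180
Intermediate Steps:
((5*18)*E(9))*(-1*7 + 5) = ((5*18)*(-1))*(-1*7 + 5) = (90*(-1))*(-7 + 5) = -90*(-2) = 180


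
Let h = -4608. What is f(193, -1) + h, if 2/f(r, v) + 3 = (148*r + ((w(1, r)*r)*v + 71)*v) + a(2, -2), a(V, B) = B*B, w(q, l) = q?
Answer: -132189694/28687 ≈ -4608.0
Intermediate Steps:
a(V, B) = B²
f(r, v) = 2/(1 + 148*r + v*(71 + r*v)) (f(r, v) = 2/(-3 + ((148*r + ((1*r)*v + 71)*v) + (-2)²)) = 2/(-3 + ((148*r + (r*v + 71)*v) + 4)) = 2/(-3 + ((148*r + (71 + r*v)*v) + 4)) = 2/(-3 + ((148*r + v*(71 + r*v)) + 4)) = 2/(-3 + (4 + 148*r + v*(71 + r*v))) = 2/(1 + 148*r + v*(71 + r*v)))
f(193, -1) + h = 2/(1 + 71*(-1) + 148*193 + 193*(-1)²) - 4608 = 2/(1 - 71 + 28564 + 193*1) - 4608 = 2/(1 - 71 + 28564 + 193) - 4608 = 2/28687 - 4608 = -132189694/28687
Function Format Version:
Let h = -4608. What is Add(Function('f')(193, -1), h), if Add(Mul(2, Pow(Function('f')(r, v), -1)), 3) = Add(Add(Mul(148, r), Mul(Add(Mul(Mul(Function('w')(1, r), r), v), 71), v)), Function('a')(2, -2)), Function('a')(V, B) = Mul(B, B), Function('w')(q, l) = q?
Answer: Rational(-132189694, 28687) ≈ -4608.0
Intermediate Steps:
Function('a')(V, B) = Pow(B, 2)
Function('f')(r, v) = Mul(2, Pow(Add(1, Mul(148, r), Mul(v, Add(71, Mul(r, v)))), -1)) (Function('f')(r, v) = Mul(2, Pow(Add(-3, Add(Add(Mul(148, r), Mul(Add(Mul(Mul(1, r), v), 71), v)), Pow(-2, 2))), -1)) = Mul(2, Pow(Add(-3, Add(Add(Mul(148, r), Mul(Add(Mul(r, v), 71), v)), 4)), -1)) = Mul(2, Pow(Add(-3, Add(Add(Mul(148, r), Mul(Add(71, Mul(r, v)), v)), 4)), -1)) = Mul(2, Pow(Add(-3, Add(Add(Mul(148, r), Mul(v, Add(71, Mul(r, v)))), 4)), -1)) = Mul(2, Pow(Add(-3, Add(4, Mul(148, r), Mul(v, Add(71, Mul(r, v))))), -1)) = Mul(2, Pow(Add(1, Mul(148, r), Mul(v, Add(71, Mul(r, v)))), -1)))
Add(Function('f')(193, -1), h) = Add(Mul(2, Pow(Add(1, Mul(71, -1), Mul(148, 193), Mul(193, Pow(-1, 2))), -1)), -4608) = Add(Mul(2, Pow(Add(1, -71, 28564, Mul(193, 1)), -1)), -4608) = Add(Mul(2, Pow(Add(1, -71, 28564, 193), -1)), -4608) = Add(Mul(2, Pow(28687, -1)), -4608) = Add(Mul(2, Rational(1, 28687)), -4608) = Add(Rational(2, 28687), -4608) = Rational(-132189694, 28687)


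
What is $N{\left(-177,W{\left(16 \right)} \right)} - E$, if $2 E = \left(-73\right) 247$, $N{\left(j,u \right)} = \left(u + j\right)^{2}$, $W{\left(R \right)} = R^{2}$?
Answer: $\frac{30513}{2} \approx 15257.0$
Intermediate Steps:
$N{\left(j,u \right)} = \left(j + u\right)^{2}$
$E = - \frac{18031}{2}$ ($E = \frac{\left(-73\right) 247}{2} = \frac{1}{2} \left(-18031\right) = - \frac{18031}{2} \approx -9015.5$)
$N{\left(-177,W{\left(16 \right)} \right)} - E = \left(-177 + 16^{2}\right)^{2} - - \frac{18031}{2} = \left(-177 + 256\right)^{2} + \frac{18031}{2} = 79^{2} + \frac{18031}{2} = 6241 + \frac{18031}{2} = \frac{30513}{2}$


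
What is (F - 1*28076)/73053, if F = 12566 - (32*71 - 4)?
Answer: -5926/24351 ≈ -0.24336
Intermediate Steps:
F = 10298 (F = 12566 - (2272 - 4) = 12566 - 1*2268 = 12566 - 2268 = 10298)
(F - 1*28076)/73053 = (10298 - 1*28076)/73053 = (10298 - 28076)*(1/73053) = -17778*1/73053 = -5926/24351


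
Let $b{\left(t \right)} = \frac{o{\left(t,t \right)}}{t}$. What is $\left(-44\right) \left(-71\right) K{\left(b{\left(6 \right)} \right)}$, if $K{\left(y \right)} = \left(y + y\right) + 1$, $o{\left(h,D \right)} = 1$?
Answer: $\frac{12496}{3} \approx 4165.3$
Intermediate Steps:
$b{\left(t \right)} = \frac{1}{t}$ ($b{\left(t \right)} = 1 \frac{1}{t} = \frac{1}{t}$)
$K{\left(y \right)} = 1 + 2 y$ ($K{\left(y \right)} = 2 y + 1 = 1 + 2 y$)
$\left(-44\right) \left(-71\right) K{\left(b{\left(6 \right)} \right)} = \left(-44\right) \left(-71\right) \left(1 + \frac{2}{6}\right) = 3124 \left(1 + 2 \cdot \frac{1}{6}\right) = 3124 \left(1 + \frac{1}{3}\right) = 3124 \cdot \frac{4}{3} = \frac{12496}{3}$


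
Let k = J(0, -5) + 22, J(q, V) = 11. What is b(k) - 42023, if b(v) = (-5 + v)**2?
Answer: -41239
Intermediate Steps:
k = 33 (k = 11 + 22 = 33)
b(k) - 42023 = (-5 + 33)**2 - 42023 = 28**2 - 42023 = 784 - 42023 = -41239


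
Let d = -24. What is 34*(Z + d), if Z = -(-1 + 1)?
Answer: -816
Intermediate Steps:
Z = 0 (Z = -1*0 = 0)
34*(Z + d) = 34*(0 - 24) = 34*(-24) = -816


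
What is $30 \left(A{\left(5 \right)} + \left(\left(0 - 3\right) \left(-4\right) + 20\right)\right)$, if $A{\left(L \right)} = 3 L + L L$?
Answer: $2160$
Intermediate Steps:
$A{\left(L \right)} = L^{2} + 3 L$ ($A{\left(L \right)} = 3 L + L^{2} = L^{2} + 3 L$)
$30 \left(A{\left(5 \right)} + \left(\left(0 - 3\right) \left(-4\right) + 20\right)\right) = 30 \left(5 \left(3 + 5\right) + \left(\left(0 - 3\right) \left(-4\right) + 20\right)\right) = 30 \left(5 \cdot 8 + \left(\left(-3\right) \left(-4\right) + 20\right)\right) = 30 \left(40 + \left(12 + 20\right)\right) = 30 \left(40 + 32\right) = 30 \cdot 72 = 2160$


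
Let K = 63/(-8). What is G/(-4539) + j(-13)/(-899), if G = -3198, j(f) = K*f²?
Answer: 23775583/10881496 ≈ 2.1850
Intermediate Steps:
K = -63/8 (K = 63*(-⅛) = -63/8 ≈ -7.8750)
j(f) = -63*f²/8
G/(-4539) + j(-13)/(-899) = -3198/(-4539) - 63/8*(-13)²/(-899) = -3198*(-1/4539) - 63/8*169*(-1/899) = 1066/1513 - 10647/8*(-1/899) = 1066/1513 + 10647/7192 = 23775583/10881496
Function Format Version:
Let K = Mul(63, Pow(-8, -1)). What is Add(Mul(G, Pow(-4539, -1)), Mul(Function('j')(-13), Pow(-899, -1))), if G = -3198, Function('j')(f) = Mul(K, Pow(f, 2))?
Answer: Rational(23775583, 10881496) ≈ 2.1850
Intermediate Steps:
K = Rational(-63, 8) (K = Mul(63, Rational(-1, 8)) = Rational(-63, 8) ≈ -7.8750)
Function('j')(f) = Mul(Rational(-63, 8), Pow(f, 2))
Add(Mul(G, Pow(-4539, -1)), Mul(Function('j')(-13), Pow(-899, -1))) = Add(Mul(-3198, Pow(-4539, -1)), Mul(Mul(Rational(-63, 8), Pow(-13, 2)), Pow(-899, -1))) = Add(Mul(-3198, Rational(-1, 4539)), Mul(Mul(Rational(-63, 8), 169), Rational(-1, 899))) = Add(Rational(1066, 1513), Mul(Rational(-10647, 8), Rational(-1, 899))) = Add(Rational(1066, 1513), Rational(10647, 7192)) = Rational(23775583, 10881496)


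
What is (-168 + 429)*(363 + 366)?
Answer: 190269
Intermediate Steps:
(-168 + 429)*(363 + 366) = 261*729 = 190269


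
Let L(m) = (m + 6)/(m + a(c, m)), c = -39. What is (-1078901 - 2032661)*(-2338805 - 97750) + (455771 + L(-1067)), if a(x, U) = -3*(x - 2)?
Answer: 7156928830019925/944 ≈ 7.5815e+12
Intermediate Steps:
a(x, U) = 6 - 3*x (a(x, U) = -3*(-2 + x) = 6 - 3*x)
L(m) = (6 + m)/(123 + m) (L(m) = (m + 6)/(m + (6 - 3*(-39))) = (6 + m)/(m + (6 + 117)) = (6 + m)/(m + 123) = (6 + m)/(123 + m))
(-1078901 - 2032661)*(-2338805 - 97750) + (455771 + L(-1067)) = (-1078901 - 2032661)*(-2338805 - 97750) + (455771 + (6 - 1067)/(123 - 1067)) = -3111562*(-2436555) + (455771 - 1061/(-944)) = 7581491948910 + (455771 - 1/944*(-1061)) = 7581491948910 + (455771 + 1061/944) = 7581491948910 + 430248885/944 = 7156928830019925/944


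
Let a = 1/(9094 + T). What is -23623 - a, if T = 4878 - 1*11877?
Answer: -49490186/2095 ≈ -23623.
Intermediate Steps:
T = -6999 (T = 4878 - 11877 = -6999)
a = 1/2095 (a = 1/(9094 - 6999) = 1/2095 ≈ 0.00047733)
-23623 - a = -23623 - 1*1/2095 = -23623 - 1/2095 = -49490186/2095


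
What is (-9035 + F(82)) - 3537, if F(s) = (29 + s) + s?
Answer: -12379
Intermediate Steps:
F(s) = 29 + 2*s
(-9035 + F(82)) - 3537 = (-9035 + (29 + 2*82)) - 3537 = (-9035 + (29 + 164)) - 3537 = (-9035 + 193) - 3537 = -8842 - 3537 = -12379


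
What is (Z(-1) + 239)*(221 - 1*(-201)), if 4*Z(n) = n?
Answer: 201505/2 ≈ 1.0075e+5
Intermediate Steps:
Z(n) = n/4
(Z(-1) + 239)*(221 - 1*(-201)) = ((¼)*(-1) + 239)*(221 - 1*(-201)) = (-¼ + 239)*(221 + 201) = (955/4)*422 = 201505/2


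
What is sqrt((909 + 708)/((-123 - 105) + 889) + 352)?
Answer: 19*sqrt(428989)/661 ≈ 18.827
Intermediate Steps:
sqrt((909 + 708)/((-123 - 105) + 889) + 352) = sqrt(1617/(-228 + 889) + 352) = sqrt(1617/661 + 352) = sqrt(234289/661) = 19*sqrt(428989)/661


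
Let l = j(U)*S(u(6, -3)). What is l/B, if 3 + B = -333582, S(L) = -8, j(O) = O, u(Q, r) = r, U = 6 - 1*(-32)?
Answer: 304/333585 ≈ 0.00091131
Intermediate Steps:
U = 38 (U = 6 + 32 = 38)
B = -333585 (B = -3 - 333582 = -333585)
l = -304 (l = 38*(-8) = -304)
l/B = -304/(-333585) = -304*(-1/333585) = 304/333585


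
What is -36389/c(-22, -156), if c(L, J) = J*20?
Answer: 36389/3120 ≈ 11.663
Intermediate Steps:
c(L, J) = 20*J
-36389/c(-22, -156) = -36389/(20*(-156)) = -36389/(-3120) = -36389*(-1/3120) = 36389/3120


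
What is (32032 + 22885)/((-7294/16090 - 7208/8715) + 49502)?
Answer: 770070062895/694120622977 ≈ 1.1094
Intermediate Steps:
(32032 + 22885)/((-7294/16090 - 7208/8715) + 49502) = 54917/((-7294*1/16090 - 7208*1/8715) + 49502) = 54917/((-3647/8045 - 7208/8715) + 49502) = 54917/(-17954393/14022435 + 49502) = 54917/(694120622977/14022435) = 54917*(14022435/694120622977) = 770070062895/694120622977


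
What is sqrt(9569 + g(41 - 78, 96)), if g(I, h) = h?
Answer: sqrt(9665) ≈ 98.311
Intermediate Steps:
sqrt(9569 + g(41 - 78, 96)) = sqrt(9569 + 96) = sqrt(9665)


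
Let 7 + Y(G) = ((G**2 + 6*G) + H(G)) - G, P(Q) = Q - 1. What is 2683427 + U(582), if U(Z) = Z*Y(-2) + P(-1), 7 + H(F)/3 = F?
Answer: 2660145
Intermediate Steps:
H(F) = -21 + 3*F
P(Q) = -1 + Q
Y(G) = -28 + G**2 + 8*G (Y(G) = -7 + (((G**2 + 6*G) + (-21 + 3*G)) - G) = -7 + ((-21 + G**2 + 9*G) - G) = -7 + (-21 + G**2 + 8*G) = -28 + G**2 + 8*G)
U(Z) = -2 - 40*Z (U(Z) = Z*(-28 + (-2)**2 + 8*(-2)) + (-1 - 1) = Z*(-28 + 4 - 16) - 2 = Z*(-40) - 2 = -40*Z - 2 = -2 - 40*Z)
2683427 + U(582) = 2683427 + (-2 - 40*582) = 2683427 + (-2 - 23280) = 2683427 - 23282 = 2660145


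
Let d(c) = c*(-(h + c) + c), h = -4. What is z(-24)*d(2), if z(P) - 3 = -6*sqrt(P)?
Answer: 24 - 96*I*sqrt(6) ≈ 24.0 - 235.15*I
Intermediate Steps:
z(P) = 3 - 6*sqrt(P)
d(c) = 4*c (d(c) = c*(-(-4 + c) + c) = c*((4 - c) + c) = c*4 = 4*c)
z(-24)*d(2) = (3 - 12*I*sqrt(6))*(4*2) = (3 - 12*I*sqrt(6))*8 = 24 - 96*I*sqrt(6)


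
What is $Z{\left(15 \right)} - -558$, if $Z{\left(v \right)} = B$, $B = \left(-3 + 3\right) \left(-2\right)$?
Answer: $558$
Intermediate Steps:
$B = 0$ ($B = 0 \left(-2\right) = 0$)
$Z{\left(v \right)} = 0$
$Z{\left(15 \right)} - -558 = 0 - -558 = 0 + 558 = 558$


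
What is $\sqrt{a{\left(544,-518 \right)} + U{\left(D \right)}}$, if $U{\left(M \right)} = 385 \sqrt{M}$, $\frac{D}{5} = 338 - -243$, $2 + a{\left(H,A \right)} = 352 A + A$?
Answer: $\sqrt{-182856 + 385 \sqrt{2905}} \approx 402.62 i$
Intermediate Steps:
$a{\left(H,A \right)} = -2 + 353 A$ ($a{\left(H,A \right)} = -2 + \left(352 A + A\right) = -2 + 353 A$)
$D = 2905$ ($D = 5 \left(338 - -243\right) = 5 \left(338 + 243\right) = 5 \cdot 581 = 2905$)
$\sqrt{a{\left(544,-518 \right)} + U{\left(D \right)}} = \sqrt{\left(-2 + 353 \left(-518\right)\right) + 385 \sqrt{2905}} = \sqrt{\left(-2 - 182854\right) + 385 \sqrt{2905}} = \sqrt{-182856 + 385 \sqrt{2905}}$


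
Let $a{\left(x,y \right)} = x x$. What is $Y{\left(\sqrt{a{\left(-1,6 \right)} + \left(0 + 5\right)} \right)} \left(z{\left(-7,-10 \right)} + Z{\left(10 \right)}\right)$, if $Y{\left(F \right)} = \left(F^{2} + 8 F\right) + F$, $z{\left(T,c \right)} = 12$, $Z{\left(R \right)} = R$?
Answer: $132 + 198 \sqrt{6} \approx 617.0$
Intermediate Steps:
$a{\left(x,y \right)} = x^{2}$
$Y{\left(F \right)} = F^{2} + 9 F$
$Y{\left(\sqrt{a{\left(-1,6 \right)} + \left(0 + 5\right)} \right)} \left(z{\left(-7,-10 \right)} + Z{\left(10 \right)}\right) = \sqrt{\left(-1\right)^{2} + \left(0 + 5\right)} \left(9 + \sqrt{\left(-1\right)^{2} + \left(0 + 5\right)}\right) \left(12 + 10\right) = \sqrt{1 + 5} \left(9 + \sqrt{1 + 5}\right) 22 = \sqrt{6} \left(9 + \sqrt{6}\right) 22 = 22 \sqrt{6} \left(9 + \sqrt{6}\right)$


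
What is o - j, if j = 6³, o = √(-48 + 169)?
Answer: -205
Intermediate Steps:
o = 11 (o = √121 = 11)
j = 216
o - j = 11 - 1*216 = 11 - 216 = -205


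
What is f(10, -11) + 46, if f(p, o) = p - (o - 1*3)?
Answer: 70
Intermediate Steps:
f(p, o) = 3 + p - o (f(p, o) = p - (o - 3) = p - (-3 + o) = p + (3 - o) = 3 + p - o)
f(10, -11) + 46 = (3 + 10 - 1*(-11)) + 46 = (3 + 10 + 11) + 46 = 24 + 46 = 70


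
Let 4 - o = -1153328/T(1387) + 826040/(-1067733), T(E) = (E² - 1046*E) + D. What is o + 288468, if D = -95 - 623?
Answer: 145459543217021408/504235841517 ≈ 2.8848e+5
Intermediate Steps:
D = -718
T(E) = -718 + E² - 1046*E (T(E) = (E² - 1046*E) - 718 = -718 + E² - 1046*E)
o = 3638486295452/504235841517 (o = 4 - (-1153328/(-718 + 1387² - 1046*1387) + 826040/(-1067733)) = 4 - (-1153328/(-718 + 1923769 - 1450802) + 826040*(-1/1067733)) = 4 - (-1153328/472249 - 826040/1067733) = 4 - 1*(-1621542929384/504235841517) = 4 + 1621542929384/504235841517 = 3638486295452/504235841517 ≈ 7.2158)
o + 288468 = 3638486295452/504235841517 + 288468 = 145459543217021408/504235841517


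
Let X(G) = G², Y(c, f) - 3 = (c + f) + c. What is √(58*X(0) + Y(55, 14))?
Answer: √127 ≈ 11.269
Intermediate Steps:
Y(c, f) = 3 + f + 2*c (Y(c, f) = 3 + ((c + f) + c) = 3 + (f + 2*c) = 3 + f + 2*c)
√(58*X(0) + Y(55, 14)) = √(58*0² + (3 + 14 + 2*55)) = √(58*0 + (3 + 14 + 110)) = √(0 + 127) = √127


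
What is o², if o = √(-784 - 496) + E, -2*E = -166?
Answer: 5609 + 2656*I*√5 ≈ 5609.0 + 5939.0*I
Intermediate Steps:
E = 83 (E = -½*(-166) = 83)
o = 83 + 16*I*√5 (o = √(-784 - 496) + 83 = √(-1280) + 83 = 16*I*√5 + 83 = 83 + 16*I*√5 ≈ 83.0 + 35.777*I)
o² = (83 + 16*I*√5)²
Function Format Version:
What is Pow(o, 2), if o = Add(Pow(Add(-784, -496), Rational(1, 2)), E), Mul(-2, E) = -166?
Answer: Add(5609, Mul(2656, I, Pow(5, Rational(1, 2)))) ≈ Add(5609.0, Mul(5939.0, I))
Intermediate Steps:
E = 83 (E = Mul(Rational(-1, 2), -166) = 83)
o = Add(83, Mul(16, I, Pow(5, Rational(1, 2)))) (o = Add(Pow(Add(-784, -496), Rational(1, 2)), 83) = Add(Pow(-1280, Rational(1, 2)), 83) = Add(Mul(16, I, Pow(5, Rational(1, 2))), 83) = Add(83, Mul(16, I, Pow(5, Rational(1, 2)))) ≈ Add(83.000, Mul(35.777, I)))
Pow(o, 2) = Pow(Add(83, Mul(16, I, Pow(5, Rational(1, 2)))), 2)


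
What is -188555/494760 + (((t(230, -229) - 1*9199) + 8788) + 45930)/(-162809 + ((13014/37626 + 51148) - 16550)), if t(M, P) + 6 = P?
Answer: -1622777040035/2209952770984 ≈ -0.73430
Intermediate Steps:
t(M, P) = -6 + P
-188555/494760 + (((t(230, -229) - 1*9199) + 8788) + 45930)/(-162809 + ((13014/37626 + 51148) - 16550)) = -188555/494760 + ((((-6 - 229) - 1*9199) + 8788) + 45930)/(-162809 + ((13014/37626 + 51148) - 16550)) = -188555*1/494760 + (((-235 - 9199) + 8788) + 45930)/(-162809 + ((13014*(1/37626) + 51148) - 16550)) = -37711/98952 + ((-9434 + 8788) + 45930)/(-162809 + ((2169/6271 + 51148) - 16550)) = -37711/98952 + (-646 + 45930)/(-162809 + (320751277/6271 - 16550)) = -37711/98952 + 45284/(-162809 + 216966227/6271) = -37711/98952 + 45284/(-804009012/6271) = -37711/98952 + 45284*(-6271/804009012) = -37711/98952 - 70993991/201002253 = -1622777040035/2209952770984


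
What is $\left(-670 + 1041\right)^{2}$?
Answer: $137641$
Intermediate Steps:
$\left(-670 + 1041\right)^{2} = 371^{2} = 137641$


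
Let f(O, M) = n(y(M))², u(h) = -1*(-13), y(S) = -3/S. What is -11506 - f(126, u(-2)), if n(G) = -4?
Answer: -11522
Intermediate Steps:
u(h) = 13
f(O, M) = 16 (f(O, M) = (-4)² = 16)
-11506 - f(126, u(-2)) = -11506 - 1*16 = -11506 - 16 = -11522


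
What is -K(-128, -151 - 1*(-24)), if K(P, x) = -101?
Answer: 101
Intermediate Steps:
-K(-128, -151 - 1*(-24)) = -1*(-101) = 101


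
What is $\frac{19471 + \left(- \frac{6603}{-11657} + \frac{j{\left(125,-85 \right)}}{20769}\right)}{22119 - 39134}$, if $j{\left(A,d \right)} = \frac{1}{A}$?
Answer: $- \frac{589268582317907}{514925440561875} \approx -1.1444$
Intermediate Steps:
$\frac{19471 + \left(- \frac{6603}{-11657} + \frac{j{\left(125,-85 \right)}}{20769}\right)}{22119 - 39134} = \frac{19471 + \left(- \frac{6603}{-11657} + \frac{1}{125 \cdot 20769}\right)}{22119 - 39134} = \frac{19471 + \left(\left(-6603\right) \left(- \frac{1}{11657}\right) + \frac{1}{125} \cdot \frac{1}{20769}\right)}{-17015} = \left(19471 + \left(\frac{6603}{11657} + \frac{1}{2596125}\right)\right) \left(- \frac{1}{17015}\right) = \left(19471 + \frac{17142225032}{30263029125}\right) \left(- \frac{1}{17015}\right) = \frac{589268582317907}{30263029125} \left(- \frac{1}{17015}\right) = - \frac{589268582317907}{514925440561875}$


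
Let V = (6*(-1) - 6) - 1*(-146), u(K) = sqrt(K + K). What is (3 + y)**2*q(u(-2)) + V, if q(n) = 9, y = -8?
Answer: 359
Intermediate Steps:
u(K) = sqrt(2)*sqrt(K) (u(K) = sqrt(2*K) = sqrt(2)*sqrt(K))
V = 134 (V = (-6 - 6) + 146 = -12 + 146 = 134)
(3 + y)**2*q(u(-2)) + V = (3 - 8)**2*9 + 134 = (-5)**2*9 + 134 = 25*9 + 134 = 225 + 134 = 359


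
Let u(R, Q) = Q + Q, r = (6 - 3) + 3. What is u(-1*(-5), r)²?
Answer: 144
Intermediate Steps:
r = 6 (r = 3 + 3 = 6)
u(R, Q) = 2*Q
u(-1*(-5), r)² = (2*6)² = 12² = 144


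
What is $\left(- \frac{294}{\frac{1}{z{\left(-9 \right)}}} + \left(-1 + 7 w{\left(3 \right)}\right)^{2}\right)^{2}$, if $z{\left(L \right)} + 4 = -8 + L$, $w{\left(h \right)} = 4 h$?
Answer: $170641969$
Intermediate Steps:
$z{\left(L \right)} = -12 + L$ ($z{\left(L \right)} = -4 + \left(-8 + L\right) = -12 + L$)
$\left(- \frac{294}{\frac{1}{z{\left(-9 \right)}}} + \left(-1 + 7 w{\left(3 \right)}\right)^{2}\right)^{2} = \left(- \frac{294}{\frac{1}{-12 - 9}} + \left(-1 + 7 \cdot 4 \cdot 3\right)^{2}\right)^{2} = \left(- \frac{294}{\frac{1}{-21}} + \left(-1 + 7 \cdot 12\right)^{2}\right)^{2} = \left(- \frac{294}{- \frac{1}{21}} + \left(-1 + 84\right)^{2}\right)^{2} = \left(\left(-294\right) \left(-21\right) + 83^{2}\right)^{2} = \left(6174 + 6889\right)^{2} = 13063^{2} = 170641969$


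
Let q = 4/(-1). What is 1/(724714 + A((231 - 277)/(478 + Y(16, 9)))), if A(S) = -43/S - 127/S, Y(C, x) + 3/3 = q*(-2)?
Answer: 23/16709647 ≈ 1.3765e-6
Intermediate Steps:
q = -4 (q = 4*(-1) = -4)
Y(C, x) = 7 (Y(C, x) = -1 - 4*(-2) = -1 + 8 = 7)
A(S) = -170/S
1/(724714 + A((231 - 277)/(478 + Y(16, 9)))) = 1/(724714 - 170*(478 + 7)/(231 - 277)) = 1/(724714 - 170/((-46/485))) = 1/(724714 - 170/((-46*1/485))) = 1/(724714 - 170/(-46/485)) = 1/(724714 - 170*(-485/46)) = 1/(724714 + 41225/23) = 1/(16709647/23) = 23/16709647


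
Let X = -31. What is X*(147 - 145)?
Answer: -62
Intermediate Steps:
X*(147 - 145) = -31*(147 - 145) = -31*2 = -62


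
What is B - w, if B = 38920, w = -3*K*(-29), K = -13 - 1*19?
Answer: 41704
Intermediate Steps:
K = -32 (K = -13 - 19 = -32)
w = -2784 (w = -3*(-32)*(-29) = 96*(-29) = -2784)
B - w = 38920 - 1*(-2784) = 38920 + 2784 = 41704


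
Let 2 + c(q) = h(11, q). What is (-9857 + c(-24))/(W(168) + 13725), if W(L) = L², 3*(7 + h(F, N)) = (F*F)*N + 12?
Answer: -3610/13983 ≈ -0.25817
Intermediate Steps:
h(F, N) = -3 + N*F²/3 (h(F, N) = -7 + ((F*F)*N + 12)/3 = -7 + (F²*N + 12)/3 = -7 + (N*F² + 12)/3 = -7 + (12 + N*F²)/3 = -7 + (4 + N*F²/3) = -3 + N*F²/3)
c(q) = -5 + 121*q/3 (c(q) = -2 + (-3 + (⅓)*q*11²) = -2 + (-3 + (⅓)*q*121) = -2 + (-3 + 121*q/3) = -5 + 121*q/3)
(-9857 + c(-24))/(W(168) + 13725) = (-9857 + (-5 + (121/3)*(-24)))/(168² + 13725) = (-9857 + (-5 - 968))/(28224 + 13725) = (-9857 - 973)/41949 = -10830*1/41949 = -3610/13983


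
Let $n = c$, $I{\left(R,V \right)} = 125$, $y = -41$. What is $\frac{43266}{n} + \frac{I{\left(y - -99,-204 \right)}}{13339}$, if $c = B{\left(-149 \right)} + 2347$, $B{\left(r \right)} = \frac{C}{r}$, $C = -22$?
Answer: $\frac{28678455517}{1554993925} \approx 18.443$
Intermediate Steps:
$B{\left(r \right)} = - \frac{22}{r}$
$c = \frac{349725}{149}$ ($c = - \frac{22}{-149} + 2347 = \left(-22\right) \left(- \frac{1}{149}\right) + 2347 = \frac{22}{149} + 2347 = \frac{349725}{149} \approx 2347.1$)
$n = \frac{349725}{149} \approx 2347.1$
$\frac{43266}{n} + \frac{I{\left(y - -99,-204 \right)}}{13339} = \frac{43266}{\frac{349725}{149}} + \frac{125}{13339} = 43266 \cdot \frac{149}{349725} + 125 \cdot \frac{1}{13339} = \frac{2148878}{116575} + \frac{125}{13339} = \frac{28678455517}{1554993925}$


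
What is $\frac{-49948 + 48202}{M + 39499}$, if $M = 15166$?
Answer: $- \frac{1746}{54665} \approx -0.03194$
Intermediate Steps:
$\frac{-49948 + 48202}{M + 39499} = \frac{-49948 + 48202}{15166 + 39499} = - \frac{1746}{54665}$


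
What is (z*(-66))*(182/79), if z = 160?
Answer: -1921920/79 ≈ -24328.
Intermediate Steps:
(z*(-66))*(182/79) = (160*(-66))*(182/79) = -1921920/79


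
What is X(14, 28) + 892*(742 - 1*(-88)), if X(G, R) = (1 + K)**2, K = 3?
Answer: 740376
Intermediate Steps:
X(G, R) = 16 (X(G, R) = (1 + 3)**2 = 4**2 = 16)
X(14, 28) + 892*(742 - 1*(-88)) = 16 + 892*(742 - 1*(-88)) = 16 + 892*(742 + 88) = 16 + 892*830 = 16 + 740360 = 740376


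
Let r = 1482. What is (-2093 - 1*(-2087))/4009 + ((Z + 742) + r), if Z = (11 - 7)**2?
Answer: 8980154/4009 ≈ 2240.0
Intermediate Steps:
Z = 16 (Z = 4**2 = 16)
(-2093 - 1*(-2087))/4009 + ((Z + 742) + r) = (-2093 - 1*(-2087))/4009 + ((16 + 742) + 1482) = (-2093 + 2087)*(1/4009) + (758 + 1482) = -6*1/4009 + 2240 = -6/4009 + 2240 = 8980154/4009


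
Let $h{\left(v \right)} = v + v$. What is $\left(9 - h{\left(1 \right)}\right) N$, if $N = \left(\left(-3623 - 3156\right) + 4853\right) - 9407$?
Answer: $-79331$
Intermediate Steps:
$h{\left(v \right)} = 2 v$
$N = -11333$ ($N = \left(-6779 + 4853\right) - 9407 = -1926 - 9407 = -11333$)
$\left(9 - h{\left(1 \right)}\right) N = \left(9 - 2 \cdot 1\right) \left(-11333\right) = \left(9 - 2\right) \left(-11333\right) = 7 \left(-11333\right) = -79331$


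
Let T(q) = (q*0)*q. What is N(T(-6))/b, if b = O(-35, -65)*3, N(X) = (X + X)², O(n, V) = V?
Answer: 0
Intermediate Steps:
T(q) = 0 (T(q) = 0*q = 0)
N(X) = 4*X² (N(X) = (2*X)² = 4*X²)
b = -195 (b = -65*3 = -195)
N(T(-6))/b = (4*0²)/(-195) = (4*0)*(-1/195) = 0*(-1/195) = 0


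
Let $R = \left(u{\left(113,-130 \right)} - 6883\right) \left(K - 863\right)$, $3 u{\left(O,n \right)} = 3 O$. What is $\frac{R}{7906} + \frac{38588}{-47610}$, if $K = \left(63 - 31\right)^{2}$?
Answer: $- \frac{13049637107}{94101165} \approx -138.68$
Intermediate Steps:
$u{\left(O,n \right)} = O$ ($u{\left(O,n \right)} = \frac{3 O}{3} = O$)
$K = 1024$ ($K = 32^{2} = 1024$)
$R = -1089970$ ($R = \left(113 - 6883\right) \left(1024 - 863\right) = \left(-6770\right) 161 = -1089970$)
$\frac{R}{7906} + \frac{38588}{-47610} = - \frac{1089970}{7906} + \frac{38588}{-47610} = \left(-1089970\right) \frac{1}{7906} + 38588 \left(- \frac{1}{47610}\right) = - \frac{544985}{3953} - \frac{19294}{23805} = - \frac{13049637107}{94101165}$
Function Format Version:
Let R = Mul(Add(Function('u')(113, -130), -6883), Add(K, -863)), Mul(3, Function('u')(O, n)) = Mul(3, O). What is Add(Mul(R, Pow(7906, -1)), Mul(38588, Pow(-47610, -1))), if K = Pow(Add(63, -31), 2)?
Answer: Rational(-13049637107, 94101165) ≈ -138.68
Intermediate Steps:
Function('u')(O, n) = O (Function('u')(O, n) = Mul(Rational(1, 3), Mul(3, O)) = O)
K = 1024 (K = Pow(32, 2) = 1024)
R = -1089970 (R = Mul(Add(113, -6883), Add(1024, -863)) = Mul(-6770, 161) = -1089970)
Add(Mul(R, Pow(7906, -1)), Mul(38588, Pow(-47610, -1))) = Add(Mul(-1089970, Pow(7906, -1)), Mul(38588, Pow(-47610, -1))) = Add(Mul(-1089970, Rational(1, 7906)), Mul(38588, Rational(-1, 47610))) = Add(Rational(-544985, 3953), Rational(-19294, 23805)) = Rational(-13049637107, 94101165)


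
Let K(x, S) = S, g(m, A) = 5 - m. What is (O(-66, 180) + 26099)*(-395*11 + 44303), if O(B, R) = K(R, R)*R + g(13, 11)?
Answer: 2337183378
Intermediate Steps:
O(B, R) = -8 + R**2 (O(B, R) = R*R + (5 - 1*13) = R**2 + (5 - 13) = R**2 - 8 = -8 + R**2)
(O(-66, 180) + 26099)*(-395*11 + 44303) = ((-8 + 180**2) + 26099)*(-395*11 + 44303) = ((-8 + 32400) + 26099)*(-4345 + 44303) = (32392 + 26099)*39958 = 58491*39958 = 2337183378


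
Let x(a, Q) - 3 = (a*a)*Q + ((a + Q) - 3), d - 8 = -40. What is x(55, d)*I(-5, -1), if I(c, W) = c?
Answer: 483885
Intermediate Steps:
d = -32 (d = 8 - 40 = -32)
x(a, Q) = Q + a + Q*a² (x(a, Q) = 3 + ((a*a)*Q + ((a + Q) - 3)) = 3 + (a²*Q + ((Q + a) - 3)) = 3 + (Q*a² + (-3 + Q + a)) = 3 + (-3 + Q + a + Q*a²) = Q + a + Q*a²)
x(55, d)*I(-5, -1) = (-32 + 55 - 32*55²)*(-5) = (-32 + 55 - 32*3025)*(-5) = (-32 + 55 - 96800)*(-5) = -96777*(-5) = 483885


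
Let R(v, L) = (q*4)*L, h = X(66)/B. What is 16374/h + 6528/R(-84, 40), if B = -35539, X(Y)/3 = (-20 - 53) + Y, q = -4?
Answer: 138551279/5 ≈ 2.7710e+7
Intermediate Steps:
X(Y) = -219 + 3*Y (X(Y) = 3*((-20 - 53) + Y) = 3*(-73 + Y) = -219 + 3*Y)
h = 3/5077 (h = (-219 + 3*66)/(-35539) = (-219 + 198)*(-1/35539) = -21*(-1/35539) = 3/5077 ≈ 0.00059090)
R(v, L) = -16*L (R(v, L) = (-4*4)*L = -16*L)
16374/h + 6528/R(-84, 40) = 16374/(3/5077) + 6528/((-16*40)) = 16374*(5077/3) + 6528/(-640) = 27710266 + 6528*(-1/640) = 27710266 - 51/5 = 138551279/5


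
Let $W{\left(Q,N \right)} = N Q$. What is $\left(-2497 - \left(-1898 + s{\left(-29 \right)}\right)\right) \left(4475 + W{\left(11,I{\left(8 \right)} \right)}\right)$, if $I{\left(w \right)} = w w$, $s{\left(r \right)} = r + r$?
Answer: $-2801839$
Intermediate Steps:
$s{\left(r \right)} = 2 r$
$I{\left(w \right)} = w^{2}$
$\left(-2497 - \left(-1898 + s{\left(-29 \right)}\right)\right) \left(4475 + W{\left(11,I{\left(8 \right)} \right)}\right) = \left(-2497 + \left(1898 - 2 \left(-29\right)\right)\right) \left(4475 + 8^{2} \cdot 11\right) = \left(-2497 + \left(1898 - -58\right)\right) \left(4475 + 64 \cdot 11\right) = \left(-2497 + \left(1898 + 58\right)\right) \left(4475 + 704\right) = \left(-2497 + 1956\right) 5179 = \left(-541\right) 5179 = -2801839$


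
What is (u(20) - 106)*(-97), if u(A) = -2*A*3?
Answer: 21922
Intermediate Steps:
u(A) = -6*A
(u(20) - 106)*(-97) = (-6*20 - 106)*(-97) = (-120 - 106)*(-97) = -226*(-97) = 21922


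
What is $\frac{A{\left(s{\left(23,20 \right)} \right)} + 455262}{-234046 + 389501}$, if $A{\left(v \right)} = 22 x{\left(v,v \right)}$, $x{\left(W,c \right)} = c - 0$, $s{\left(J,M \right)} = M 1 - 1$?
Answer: $\frac{91136}{31091} \approx 2.9313$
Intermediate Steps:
$s{\left(J,M \right)} = -1 + M$ ($s{\left(J,M \right)} = M - 1 = -1 + M$)
$x{\left(W,c \right)} = c$ ($x{\left(W,c \right)} = c + 0 = c$)
$A{\left(v \right)} = 22 v$
$\frac{A{\left(s{\left(23,20 \right)} \right)} + 455262}{-234046 + 389501} = \frac{22 \left(-1 + 20\right) + 455262}{-234046 + 389501} = \frac{22 \cdot 19 + 455262}{155455} = \left(418 + 455262\right) \frac{1}{155455} = 455680 \cdot \frac{1}{155455} = \frac{91136}{31091}$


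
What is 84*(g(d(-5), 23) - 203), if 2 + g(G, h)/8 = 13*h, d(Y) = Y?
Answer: 182532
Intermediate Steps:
g(G, h) = -16 + 104*h (g(G, h) = -16 + 8*(13*h) = -16 + 104*h)
84*(g(d(-5), 23) - 203) = 84*((-16 + 104*23) - 203) = 84*((-16 + 2392) - 203) = 84*(2376 - 203) = 84*2173 = 182532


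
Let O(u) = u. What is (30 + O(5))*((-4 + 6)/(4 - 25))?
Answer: -10/3 ≈ -3.3333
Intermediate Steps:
(30 + O(5))*((-4 + 6)/(4 - 25)) = (30 + 5)*((-4 + 6)/(4 - 25)) = 35*(2/(-21)) = 35*(2*(-1/21)) = 35*(-2/21) = -10/3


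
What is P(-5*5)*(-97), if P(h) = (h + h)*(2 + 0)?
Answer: 9700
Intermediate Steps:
P(h) = 4*h (P(h) = (2*h)*2 = 4*h)
P(-5*5)*(-97) = (4*(-5*5))*(-97) = (4*(-25))*(-97) = -100*(-97) = 9700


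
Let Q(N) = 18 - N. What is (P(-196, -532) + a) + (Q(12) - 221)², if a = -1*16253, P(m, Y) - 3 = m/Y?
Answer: 569532/19 ≈ 29975.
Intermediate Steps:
P(m, Y) = 3 + m/Y
a = -16253
(P(-196, -532) + a) + (Q(12) - 221)² = ((3 - 196/(-532)) - 16253) + ((18 - 1*12) - 221)² = ((3 - 196*(-1/532)) - 16253) + ((18 - 12) - 221)² = ((3 + 7/19) - 16253) + (6 - 221)² = (64/19 - 16253) + (-215)² = -308743/19 + 46225 = 569532/19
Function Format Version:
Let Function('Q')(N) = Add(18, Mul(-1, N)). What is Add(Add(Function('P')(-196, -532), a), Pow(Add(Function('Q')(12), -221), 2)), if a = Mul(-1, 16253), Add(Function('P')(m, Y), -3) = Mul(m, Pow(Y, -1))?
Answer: Rational(569532, 19) ≈ 29975.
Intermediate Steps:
Function('P')(m, Y) = Add(3, Mul(m, Pow(Y, -1)))
a = -16253
Add(Add(Function('P')(-196, -532), a), Pow(Add(Function('Q')(12), -221), 2)) = Add(Add(Add(3, Mul(-196, Pow(-532, -1))), -16253), Pow(Add(Add(18, Mul(-1, 12)), -221), 2)) = Add(Add(Add(3, Mul(-196, Rational(-1, 532))), -16253), Pow(Add(Add(18, -12), -221), 2)) = Add(Add(Add(3, Rational(7, 19)), -16253), Pow(Add(6, -221), 2)) = Add(Add(Rational(64, 19), -16253), Pow(-215, 2)) = Add(Rational(-308743, 19), 46225) = Rational(569532, 19)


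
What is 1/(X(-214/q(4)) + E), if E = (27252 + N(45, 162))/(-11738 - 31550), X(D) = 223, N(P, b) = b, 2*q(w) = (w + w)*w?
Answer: 21644/4812905 ≈ 0.0044971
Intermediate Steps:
q(w) = w**2 (q(w) = ((w + w)*w)/2 = ((2*w)*w)/2 = (2*w**2)/2 = w**2)
E = -13707/21644 (E = (27252 + 162)/(-11738 - 31550) = 27414/(-43288) = 27414*(-1/43288) = -13707/21644 ≈ -0.63329)
1/(X(-214/q(4)) + E) = 1/(223 - 13707/21644) = 1/(4812905/21644) = 21644/4812905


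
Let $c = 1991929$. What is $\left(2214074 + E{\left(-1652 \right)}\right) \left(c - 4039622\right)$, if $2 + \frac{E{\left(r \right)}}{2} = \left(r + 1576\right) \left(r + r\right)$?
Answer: $-5562103446654$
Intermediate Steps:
$E{\left(r \right)} = -4 + 4 r \left(1576 + r\right)$ ($E{\left(r \right)} = -4 + 2 \left(r + 1576\right) \left(r + r\right) = -4 + 2 \left(1576 + r\right) 2 r = -4 + 2 \cdot 2 r \left(1576 + r\right) = -4 + 4 r \left(1576 + r\right)$)
$\left(2214074 + E{\left(-1652 \right)}\right) \left(c - 4039622\right) = \left(2214074 + \left(-4 + 4 \left(-1652\right)^{2} + 6304 \left(-1652\right)\right)\right) \left(1991929 - 4039622\right) = \left(2214074 - -502204\right) \left(1991929 - 4039622\right) = \left(2214074 - -502204\right) \left(-2047693\right) = \left(2214074 + 502204\right) \left(-2047693\right) = 2716278 \left(-2047693\right) = -5562103446654$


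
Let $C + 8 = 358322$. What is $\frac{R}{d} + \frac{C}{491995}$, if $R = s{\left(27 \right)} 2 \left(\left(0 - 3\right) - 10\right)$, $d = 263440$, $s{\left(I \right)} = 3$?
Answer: $\frac{1887117291}{2592223256} \approx 0.72799$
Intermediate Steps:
$C = 358314$ ($C = -8 + 358322 = 358314$)
$R = -78$ ($R = 3 \cdot 2 \left(\left(0 - 3\right) - 10\right) = 3 \cdot 2 \left(-3 - 10\right) = 3 \cdot 2 \left(-13\right) = 3 \left(-26\right) = -78$)
$\frac{R}{d} + \frac{C}{491995} = - \frac{78}{263440} + \frac{358314}{491995} = \left(-78\right) \frac{1}{263440} + 358314 \cdot \frac{1}{491995} = - \frac{39}{131720} + \frac{358314}{491995} = \frac{1887117291}{2592223256}$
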